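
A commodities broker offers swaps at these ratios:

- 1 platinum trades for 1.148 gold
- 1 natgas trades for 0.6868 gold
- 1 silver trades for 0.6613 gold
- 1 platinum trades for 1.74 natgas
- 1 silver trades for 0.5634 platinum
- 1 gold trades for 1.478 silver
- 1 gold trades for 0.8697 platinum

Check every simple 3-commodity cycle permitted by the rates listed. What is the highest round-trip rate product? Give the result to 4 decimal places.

natgas→gold→platinum→natgas: 0.6868 × 0.8697 × 1.74 = 1.03932
silver→platinum→gold→silver: 0.5634 × 1.148 × 1.478 = 0.95595
Maximum is natgas→gold→platinum→natgas at 1.0393; arbitrage exists.

1.0393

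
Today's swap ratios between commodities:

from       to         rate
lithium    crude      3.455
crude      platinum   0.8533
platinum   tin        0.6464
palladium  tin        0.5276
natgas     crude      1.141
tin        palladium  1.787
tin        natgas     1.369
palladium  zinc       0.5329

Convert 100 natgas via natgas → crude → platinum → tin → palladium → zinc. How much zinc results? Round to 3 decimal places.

59.932

100 natgas × 1.141 = 114.1 crude
114.1 crude × 0.8533 = 97.36153 platinum
97.36153 platinum × 0.6464 = 62.934492992 tin
62.934492992 tin × 1.787 = 112.463938976704 palladium
112.463938976704 palladium × 0.5329 = 59.9320330806855616 zinc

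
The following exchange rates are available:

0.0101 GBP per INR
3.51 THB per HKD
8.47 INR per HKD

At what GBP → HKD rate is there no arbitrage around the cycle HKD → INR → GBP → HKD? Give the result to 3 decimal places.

11.689

Known legs of the cycle: 8.47 × 0.0101 = 0.085547
For no arbitrage the full-cycle product must be 1, so the missing rate is 1 / 0.085547 ≈ 11.68948.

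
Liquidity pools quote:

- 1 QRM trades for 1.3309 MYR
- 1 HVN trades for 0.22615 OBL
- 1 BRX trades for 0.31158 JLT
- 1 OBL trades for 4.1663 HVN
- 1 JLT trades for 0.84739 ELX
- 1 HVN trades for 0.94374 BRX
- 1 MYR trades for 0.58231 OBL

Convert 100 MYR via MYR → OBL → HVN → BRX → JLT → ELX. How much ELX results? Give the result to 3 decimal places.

60.452

100 MYR × 0.58231 = 58.231 OBL
58.231 OBL × 4.1663 = 242.6078153 HVN
242.6078153 HVN × 0.94374 = 228.958699611222 BRX
228.958699611222 BRX × 0.31158 = 71.33895162486455076 JLT
71.33895162486455076 JLT × 0.84739 = 60.4519142173939716685164 ELX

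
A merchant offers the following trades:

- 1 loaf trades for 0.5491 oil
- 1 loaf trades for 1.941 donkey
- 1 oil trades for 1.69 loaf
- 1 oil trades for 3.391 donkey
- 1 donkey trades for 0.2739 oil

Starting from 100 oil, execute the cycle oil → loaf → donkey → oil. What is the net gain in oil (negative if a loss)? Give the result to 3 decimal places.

-10.153

100 oil × 1.69 = 169 loaf
169 loaf × 1.941 = 328.029 donkey
328.029 donkey × 0.2739 = 89.8471431 oil
Net change: 89.8471431 − 100 = -10.1528569 oil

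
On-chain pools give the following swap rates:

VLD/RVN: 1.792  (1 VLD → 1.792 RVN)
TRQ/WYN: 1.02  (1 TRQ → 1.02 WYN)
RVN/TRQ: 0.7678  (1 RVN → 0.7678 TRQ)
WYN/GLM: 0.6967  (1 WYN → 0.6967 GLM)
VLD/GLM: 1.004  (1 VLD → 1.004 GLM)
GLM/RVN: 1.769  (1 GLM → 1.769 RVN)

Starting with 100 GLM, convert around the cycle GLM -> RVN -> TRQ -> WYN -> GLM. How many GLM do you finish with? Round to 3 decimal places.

96.521

100 GLM × 1.769 = 176.9 RVN
176.9 RVN × 0.7678 = 135.82382 TRQ
135.82382 TRQ × 1.02 = 138.5402964 WYN
138.5402964 WYN × 0.6967 = 96.52102450188 GLM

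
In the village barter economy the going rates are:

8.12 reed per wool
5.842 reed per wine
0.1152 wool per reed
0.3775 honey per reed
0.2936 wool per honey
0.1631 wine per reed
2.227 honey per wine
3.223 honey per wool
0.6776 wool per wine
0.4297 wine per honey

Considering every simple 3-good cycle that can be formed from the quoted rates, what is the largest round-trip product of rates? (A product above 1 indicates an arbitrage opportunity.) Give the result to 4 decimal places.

0.9476

wine→reed→honey→wine: 5.842 × 0.3775 × 0.4297 = 0.94764
wine→wool→honey→wine: 0.6776 × 3.223 × 0.4297 = 0.93842
wool→reed→honey→wool: 8.12 × 0.3775 × 0.2936 = 0.89997
wine→wool→reed→wine: 0.6776 × 8.12 × 0.1631 = 0.89739
Maximum is wine→reed→honey→wine at 0.9476; no arbitrage — every cycle loses value.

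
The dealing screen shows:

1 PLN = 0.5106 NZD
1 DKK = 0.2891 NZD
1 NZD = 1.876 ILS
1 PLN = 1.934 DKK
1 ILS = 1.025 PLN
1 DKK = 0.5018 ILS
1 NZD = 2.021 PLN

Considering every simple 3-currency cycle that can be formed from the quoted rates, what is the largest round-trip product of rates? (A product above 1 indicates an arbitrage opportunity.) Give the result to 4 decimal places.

1.1300

NZD→PLN→DKK→NZD: 2.021 × 1.934 × 0.2891 = 1.12998
ILS→PLN→DKK→ILS: 1.025 × 1.934 × 0.5018 = 0.99474
NZD→ILS→PLN→NZD: 1.876 × 1.025 × 0.5106 = 0.98183
Maximum is NZD→PLN→DKK→NZD at 1.1300; arbitrage exists.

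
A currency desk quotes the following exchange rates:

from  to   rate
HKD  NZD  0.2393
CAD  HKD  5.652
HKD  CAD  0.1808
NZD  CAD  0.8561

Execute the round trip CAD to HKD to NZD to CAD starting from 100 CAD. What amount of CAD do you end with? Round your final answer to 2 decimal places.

100 CAD × 5.652 = 565.2 HKD
565.2 HKD × 0.2393 = 135.25236 NZD
135.25236 NZD × 0.8561 = 115.789545396 CAD

115.79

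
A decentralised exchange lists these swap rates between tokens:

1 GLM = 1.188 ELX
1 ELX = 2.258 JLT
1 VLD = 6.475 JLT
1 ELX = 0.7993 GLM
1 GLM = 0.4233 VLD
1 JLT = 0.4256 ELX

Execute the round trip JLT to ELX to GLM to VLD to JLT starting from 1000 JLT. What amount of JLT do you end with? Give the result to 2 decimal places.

1000 JLT × 0.4256 = 425.6 ELX
425.6 ELX × 0.7993 = 340.18208 GLM
340.18208 GLM × 0.4233 = 143.999074464 VLD
143.999074464 VLD × 6.475 = 932.3940071544 JLT

932.39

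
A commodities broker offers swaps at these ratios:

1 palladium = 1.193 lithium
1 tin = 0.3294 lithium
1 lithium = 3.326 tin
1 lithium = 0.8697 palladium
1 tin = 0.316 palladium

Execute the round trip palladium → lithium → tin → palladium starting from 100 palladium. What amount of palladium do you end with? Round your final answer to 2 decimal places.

125.39

100 palladium × 1.193 = 119.3 lithium
119.3 lithium × 3.326 = 396.7918 tin
396.7918 tin × 0.316 = 125.3862088 palladium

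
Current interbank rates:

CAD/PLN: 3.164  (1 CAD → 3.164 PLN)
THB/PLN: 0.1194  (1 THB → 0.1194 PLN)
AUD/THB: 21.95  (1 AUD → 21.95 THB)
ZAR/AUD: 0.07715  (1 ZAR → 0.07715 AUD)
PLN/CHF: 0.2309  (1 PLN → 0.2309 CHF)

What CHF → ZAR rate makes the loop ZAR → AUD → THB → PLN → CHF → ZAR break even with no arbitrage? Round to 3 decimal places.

Known legs of the cycle: 0.07715 × 21.95 × 0.1194 × 0.2309 = 0.04668729526605
For no arbitrage the full-cycle product must be 1, so the missing rate is 1 / 0.04668729526605 ≈ 21.41910.

21.419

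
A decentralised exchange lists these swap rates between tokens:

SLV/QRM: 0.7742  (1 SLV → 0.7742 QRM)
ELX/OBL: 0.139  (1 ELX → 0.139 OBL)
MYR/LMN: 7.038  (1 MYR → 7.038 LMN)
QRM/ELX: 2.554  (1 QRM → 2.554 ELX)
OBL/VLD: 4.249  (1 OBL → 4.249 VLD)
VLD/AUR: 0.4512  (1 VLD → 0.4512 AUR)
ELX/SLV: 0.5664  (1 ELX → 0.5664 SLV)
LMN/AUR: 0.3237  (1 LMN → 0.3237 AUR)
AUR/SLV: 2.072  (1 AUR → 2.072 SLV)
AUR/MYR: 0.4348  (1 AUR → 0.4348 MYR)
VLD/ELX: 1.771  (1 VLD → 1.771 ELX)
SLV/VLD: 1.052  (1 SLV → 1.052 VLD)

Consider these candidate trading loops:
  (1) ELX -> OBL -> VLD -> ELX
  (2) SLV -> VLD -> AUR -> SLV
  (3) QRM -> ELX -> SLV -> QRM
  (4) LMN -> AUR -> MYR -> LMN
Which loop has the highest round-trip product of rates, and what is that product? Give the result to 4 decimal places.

(1) 0.139 × 4.249 × 1.771 = 1.04597
(2) 1.052 × 0.4512 × 2.072 = 0.98350
(3) 2.554 × 0.5664 × 0.7742 = 1.11995
(4) 0.3237 × 0.4348 × 7.038 = 0.99056
Highest is cycle (3) at 1.1199 (>1, arbitrage).

1.1199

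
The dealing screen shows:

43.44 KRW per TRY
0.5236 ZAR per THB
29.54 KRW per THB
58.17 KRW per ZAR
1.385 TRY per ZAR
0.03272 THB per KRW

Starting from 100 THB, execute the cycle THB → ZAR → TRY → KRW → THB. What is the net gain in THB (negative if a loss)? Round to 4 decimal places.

3.0748

100 THB × 0.5236 = 52.36 ZAR
52.36 ZAR × 1.385 = 72.5186 TRY
72.5186 TRY × 43.44 = 3150.207984 KRW
3150.207984 KRW × 0.03272 = 103.07480523648 THB
Net change: 103.07480523648 − 100 = 3.07480523648 THB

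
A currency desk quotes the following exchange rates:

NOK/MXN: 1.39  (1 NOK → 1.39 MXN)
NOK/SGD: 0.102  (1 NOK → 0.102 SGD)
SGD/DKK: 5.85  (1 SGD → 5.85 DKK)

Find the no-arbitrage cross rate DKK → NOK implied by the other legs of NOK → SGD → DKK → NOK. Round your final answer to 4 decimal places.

1.6759

Known legs of the cycle: 0.102 × 5.85 = 0.5967
For no arbitrage the full-cycle product must be 1, so the missing rate is 1 / 0.5967 ≈ 1.675884.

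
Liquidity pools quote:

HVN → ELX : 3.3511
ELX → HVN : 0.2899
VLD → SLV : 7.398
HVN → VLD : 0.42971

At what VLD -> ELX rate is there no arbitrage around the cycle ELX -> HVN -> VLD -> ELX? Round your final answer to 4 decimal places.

8.0274

Known legs of the cycle: 0.2899 × 0.42971 = 0.124572929
For no arbitrage the full-cycle product must be 1, so the missing rate is 1 / 0.124572929 ≈ 8.027426.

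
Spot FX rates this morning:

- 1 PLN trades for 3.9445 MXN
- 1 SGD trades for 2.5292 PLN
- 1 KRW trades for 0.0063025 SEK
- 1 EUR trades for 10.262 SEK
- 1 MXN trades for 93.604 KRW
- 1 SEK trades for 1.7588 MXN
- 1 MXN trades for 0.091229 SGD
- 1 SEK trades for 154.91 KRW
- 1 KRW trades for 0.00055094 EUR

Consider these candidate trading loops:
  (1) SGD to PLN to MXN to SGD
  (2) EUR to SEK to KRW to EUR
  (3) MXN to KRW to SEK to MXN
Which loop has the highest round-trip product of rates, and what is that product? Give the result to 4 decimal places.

(1) 2.5292 × 3.9445 × 0.091229 = 0.91014
(2) 10.262 × 154.91 × 0.00055094 = 0.87582
(3) 93.604 × 0.0063025 × 1.7588 = 1.03759
Highest is cycle (3) at 1.0376 (>1, arbitrage).

1.0376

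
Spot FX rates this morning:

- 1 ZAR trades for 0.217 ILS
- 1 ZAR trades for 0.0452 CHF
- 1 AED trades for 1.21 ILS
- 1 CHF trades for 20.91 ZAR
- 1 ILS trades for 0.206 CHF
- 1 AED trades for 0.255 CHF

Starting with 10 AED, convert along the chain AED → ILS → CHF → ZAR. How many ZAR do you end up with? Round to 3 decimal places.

52.120

10 AED × 1.21 = 12.1 ILS
12.1 ILS × 0.206 = 2.4926 CHF
2.4926 CHF × 20.91 = 52.120266 ZAR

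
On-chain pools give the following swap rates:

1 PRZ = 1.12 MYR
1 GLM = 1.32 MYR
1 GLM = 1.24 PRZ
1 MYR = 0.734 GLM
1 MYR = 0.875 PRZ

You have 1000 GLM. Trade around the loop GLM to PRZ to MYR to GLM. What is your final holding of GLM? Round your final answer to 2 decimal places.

1019.38

1000 GLM × 1.24 = 1240 PRZ
1240 PRZ × 1.12 = 1388.8 MYR
1388.8 MYR × 0.734 = 1019.3792 GLM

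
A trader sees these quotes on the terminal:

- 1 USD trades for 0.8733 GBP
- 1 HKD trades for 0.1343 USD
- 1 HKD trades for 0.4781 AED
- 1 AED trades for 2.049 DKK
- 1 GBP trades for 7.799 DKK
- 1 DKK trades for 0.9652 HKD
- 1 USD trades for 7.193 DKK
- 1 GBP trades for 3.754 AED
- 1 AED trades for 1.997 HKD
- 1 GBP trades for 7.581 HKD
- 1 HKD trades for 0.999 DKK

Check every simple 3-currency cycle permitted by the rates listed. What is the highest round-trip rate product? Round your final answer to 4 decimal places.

AED→DKK→HKD→AED: 2.049 × 0.9652 × 0.4781 = 0.94554
DKK→HKD→USD→DKK: 0.9652 × 0.1343 × 7.193 = 0.93240
GBP→HKD→USD→GBP: 7.581 × 0.1343 × 0.8733 = 0.88913
Maximum is AED→DKK→HKD→AED at 0.9455; no arbitrage — every cycle loses value.

0.9455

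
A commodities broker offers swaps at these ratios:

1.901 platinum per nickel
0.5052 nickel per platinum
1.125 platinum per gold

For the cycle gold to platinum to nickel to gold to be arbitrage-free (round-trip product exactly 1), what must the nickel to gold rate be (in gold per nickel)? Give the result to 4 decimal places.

1.7595

Known legs of the cycle: 1.125 × 0.5052 = 0.56835
For no arbitrage the full-cycle product must be 1, so the missing rate is 1 / 0.56835 ≈ 1.759479.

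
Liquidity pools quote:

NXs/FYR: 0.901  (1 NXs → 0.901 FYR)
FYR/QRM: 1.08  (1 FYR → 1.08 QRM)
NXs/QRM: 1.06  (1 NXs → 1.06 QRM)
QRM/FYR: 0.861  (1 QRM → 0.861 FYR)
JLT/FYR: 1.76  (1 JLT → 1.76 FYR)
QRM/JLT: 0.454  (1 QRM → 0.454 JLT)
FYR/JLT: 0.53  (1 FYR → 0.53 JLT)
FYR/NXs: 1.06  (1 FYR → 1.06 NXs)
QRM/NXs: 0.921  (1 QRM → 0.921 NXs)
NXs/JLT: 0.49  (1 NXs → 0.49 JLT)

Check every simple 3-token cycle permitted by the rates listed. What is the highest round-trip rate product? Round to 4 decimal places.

0.9674

QRM→FYR→NXs→QRM: 0.861 × 1.06 × 1.06 = 0.96742
JLT→FYR→NXs→JLT: 1.76 × 1.06 × 0.49 = 0.91414
QRM→NXs→FYR→QRM: 0.921 × 0.901 × 1.08 = 0.89621
JLT→FYR→QRM→JLT: 1.76 × 1.08 × 0.454 = 0.86296
Maximum is QRM→FYR→NXs→QRM at 0.9674; no arbitrage — every cycle loses value.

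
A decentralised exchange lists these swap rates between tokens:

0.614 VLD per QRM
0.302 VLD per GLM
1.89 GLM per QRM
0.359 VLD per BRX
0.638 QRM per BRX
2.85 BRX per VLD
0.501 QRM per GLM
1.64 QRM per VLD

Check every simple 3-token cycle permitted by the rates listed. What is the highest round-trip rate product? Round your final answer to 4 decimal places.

1.1164

BRX→QRM→VLD→BRX: 0.638 × 0.614 × 2.85 = 1.11644
QRM→GLM→VLD→QRM: 1.89 × 0.302 × 1.64 = 0.93608
Maximum is BRX→QRM→VLD→BRX at 1.1164; arbitrage exists.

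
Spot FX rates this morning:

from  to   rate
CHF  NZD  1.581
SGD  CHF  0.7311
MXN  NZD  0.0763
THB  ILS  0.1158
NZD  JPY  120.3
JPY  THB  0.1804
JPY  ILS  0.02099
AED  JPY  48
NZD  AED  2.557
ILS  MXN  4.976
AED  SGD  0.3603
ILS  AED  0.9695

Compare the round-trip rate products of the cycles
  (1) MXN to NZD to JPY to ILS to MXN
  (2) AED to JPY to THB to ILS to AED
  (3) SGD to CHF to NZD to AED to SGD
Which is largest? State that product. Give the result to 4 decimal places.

1.0649

(1) 0.0763 × 120.3 × 0.02099 × 4.976 = 0.95870
(2) 48 × 0.1804 × 0.1158 × 0.9695 = 0.97215
(3) 0.7311 × 1.581 × 2.557 × 0.3603 = 1.06489
Highest is cycle (3) at 1.0649 (>1, arbitrage).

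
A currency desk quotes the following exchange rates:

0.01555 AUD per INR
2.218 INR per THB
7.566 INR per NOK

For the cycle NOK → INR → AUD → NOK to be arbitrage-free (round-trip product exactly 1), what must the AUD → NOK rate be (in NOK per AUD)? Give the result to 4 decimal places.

8.4997

Known legs of the cycle: 7.566 × 0.01555 = 0.1176513
For no arbitrage the full-cycle product must be 1, so the missing rate is 1 / 0.1176513 ≈ 8.499694.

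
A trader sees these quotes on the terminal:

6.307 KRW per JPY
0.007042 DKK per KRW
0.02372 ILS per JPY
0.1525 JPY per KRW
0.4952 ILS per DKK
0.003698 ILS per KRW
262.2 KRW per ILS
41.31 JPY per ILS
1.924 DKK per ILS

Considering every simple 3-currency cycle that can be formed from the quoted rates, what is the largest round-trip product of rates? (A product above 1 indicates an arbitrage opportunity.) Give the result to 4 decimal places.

KRW→ILS→JPY→KRW: 0.003698 × 41.31 × 6.307 = 0.96348
KRW→JPY→ILS→KRW: 0.1525 × 0.02372 × 262.2 = 0.94846
KRW→DKK→ILS→KRW: 0.007042 × 0.4952 × 262.2 = 0.91434
Maximum is KRW→ILS→JPY→KRW at 0.9635; no arbitrage — every cycle loses value.

0.9635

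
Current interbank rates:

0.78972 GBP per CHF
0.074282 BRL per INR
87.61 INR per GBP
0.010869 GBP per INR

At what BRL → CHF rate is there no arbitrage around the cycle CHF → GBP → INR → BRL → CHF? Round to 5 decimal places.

Known legs of the cycle: 0.78972 × 87.61 × 0.074282 = 5.1393761589144
For no arbitrage the full-cycle product must be 1, so the missing rate is 1 / 5.1393761589144 ≈ 0.1945761.

0.19458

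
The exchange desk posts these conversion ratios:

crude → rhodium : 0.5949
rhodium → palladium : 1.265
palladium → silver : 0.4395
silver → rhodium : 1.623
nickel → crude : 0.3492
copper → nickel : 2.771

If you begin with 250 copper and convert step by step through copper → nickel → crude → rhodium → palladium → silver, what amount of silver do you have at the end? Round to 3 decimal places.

250 copper × 2.771 = 692.75 nickel
692.75 nickel × 0.3492 = 241.9083 crude
241.9083 crude × 0.5949 = 143.91124767 rhodium
143.91124767 rhodium × 1.265 = 182.04772830255 palladium
182.04772830255 palladium × 0.4395 = 80.009976588970725 silver

80.010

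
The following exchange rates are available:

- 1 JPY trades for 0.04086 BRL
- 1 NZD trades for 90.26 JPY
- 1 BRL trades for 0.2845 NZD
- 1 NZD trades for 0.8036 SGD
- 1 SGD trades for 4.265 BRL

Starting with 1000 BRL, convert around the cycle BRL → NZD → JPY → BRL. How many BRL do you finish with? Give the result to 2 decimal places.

1049.24

1000 BRL × 0.2845 = 284.5 NZD
284.5 NZD × 90.26 = 25678.97 JPY
25678.97 JPY × 0.04086 = 1049.2427142 BRL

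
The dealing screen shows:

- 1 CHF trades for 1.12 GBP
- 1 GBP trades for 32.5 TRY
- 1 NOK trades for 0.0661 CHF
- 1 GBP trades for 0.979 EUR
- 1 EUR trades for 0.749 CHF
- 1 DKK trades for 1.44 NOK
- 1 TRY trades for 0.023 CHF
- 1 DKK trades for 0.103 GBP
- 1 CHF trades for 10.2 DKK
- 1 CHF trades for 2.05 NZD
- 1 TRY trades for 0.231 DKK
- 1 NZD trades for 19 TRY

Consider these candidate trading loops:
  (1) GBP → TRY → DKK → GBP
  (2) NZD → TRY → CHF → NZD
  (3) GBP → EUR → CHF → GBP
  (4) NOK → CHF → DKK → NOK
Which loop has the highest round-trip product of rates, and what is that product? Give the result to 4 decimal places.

0.9709

(1) 32.5 × 0.231 × 0.103 = 0.77327
(2) 19 × 0.023 × 2.05 = 0.89585
(3) 0.979 × 0.749 × 1.12 = 0.82126
(4) 0.0661 × 10.2 × 1.44 = 0.97088
Highest is cycle (4) at 0.9709 (≤1, no arbitrage).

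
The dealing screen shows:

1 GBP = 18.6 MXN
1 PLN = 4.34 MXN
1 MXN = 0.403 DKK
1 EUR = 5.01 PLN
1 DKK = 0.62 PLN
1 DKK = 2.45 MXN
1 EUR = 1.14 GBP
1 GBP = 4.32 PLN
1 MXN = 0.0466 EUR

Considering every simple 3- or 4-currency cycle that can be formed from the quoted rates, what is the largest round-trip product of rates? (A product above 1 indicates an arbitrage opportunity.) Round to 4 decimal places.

PLN→MXN→DKK→PLN: 4.34 × 0.403 × 0.62 = 1.08439
EUR→PLN→MXN→EUR: 5.01 × 4.34 × 0.0466 = 1.01324
EUR→GBP→PLN→MXN→EUR: 1.14 × 4.32 × 4.34 × 0.0466 = 0.99601
EUR→GBP→MXN→EUR: 1.14 × 18.6 × 0.0466 = 0.98811
Maximum is PLN→MXN→DKK→PLN at 1.0844; arbitrage exists.

1.0844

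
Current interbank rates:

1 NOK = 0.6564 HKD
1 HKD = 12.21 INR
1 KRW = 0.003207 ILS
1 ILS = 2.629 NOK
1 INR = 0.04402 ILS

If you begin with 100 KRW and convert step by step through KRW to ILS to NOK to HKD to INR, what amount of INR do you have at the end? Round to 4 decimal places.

6.7573

100 KRW × 0.003207 = 0.3207 ILS
0.3207 ILS × 2.629 = 0.8431203 NOK
0.8431203 NOK × 0.6564 = 0.55342416492 HKD
0.55342416492 HKD × 12.21 = 6.7573090536732 INR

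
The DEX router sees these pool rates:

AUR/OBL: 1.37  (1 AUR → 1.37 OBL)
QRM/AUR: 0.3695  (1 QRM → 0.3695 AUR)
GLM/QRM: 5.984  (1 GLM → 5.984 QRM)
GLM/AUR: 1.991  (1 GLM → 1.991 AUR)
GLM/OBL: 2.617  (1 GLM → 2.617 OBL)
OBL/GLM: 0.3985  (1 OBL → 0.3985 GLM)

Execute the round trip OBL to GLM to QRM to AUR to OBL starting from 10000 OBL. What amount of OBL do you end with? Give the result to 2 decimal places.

12071.32

10000 OBL × 0.3985 = 3985 GLM
3985 GLM × 5.984 = 23846.24 QRM
23846.24 QRM × 0.3695 = 8811.18568 AUR
8811.18568 AUR × 1.37 = 12071.3243816 OBL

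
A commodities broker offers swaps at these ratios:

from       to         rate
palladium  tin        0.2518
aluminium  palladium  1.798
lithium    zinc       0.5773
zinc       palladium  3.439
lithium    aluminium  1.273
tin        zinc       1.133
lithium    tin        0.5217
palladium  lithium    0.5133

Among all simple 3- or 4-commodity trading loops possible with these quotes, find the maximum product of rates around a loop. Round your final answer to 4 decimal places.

lithium→aluminium→palladium→lithium: 1.273 × 1.798 × 0.5133 = 1.17487
lithium→tin→zinc→palladium→lithium: 0.5217 × 1.133 × 3.439 × 0.5133 = 1.04341
lithium→zinc→palladium→lithium: 0.5773 × 3.439 × 0.5133 = 1.01907
zinc→palladium→tin→zinc: 3.439 × 0.2518 × 1.133 = 0.98111
Maximum is lithium→aluminium→palladium→lithium at 1.1749; arbitrage exists.

1.1749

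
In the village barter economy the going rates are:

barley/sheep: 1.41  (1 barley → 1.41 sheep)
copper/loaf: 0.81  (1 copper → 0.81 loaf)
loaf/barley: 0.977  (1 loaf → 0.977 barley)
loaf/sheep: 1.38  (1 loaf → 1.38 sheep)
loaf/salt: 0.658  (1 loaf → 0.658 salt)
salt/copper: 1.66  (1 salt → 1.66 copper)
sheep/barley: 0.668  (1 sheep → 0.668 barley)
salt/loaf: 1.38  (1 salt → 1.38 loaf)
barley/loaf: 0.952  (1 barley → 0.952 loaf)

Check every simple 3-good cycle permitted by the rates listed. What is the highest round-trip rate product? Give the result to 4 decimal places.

loaf→salt→copper→loaf: 0.658 × 1.66 × 0.81 = 0.88475
loaf→sheep→barley→loaf: 1.38 × 0.668 × 0.952 = 0.87759
Maximum is loaf→salt→copper→loaf at 0.8847; no arbitrage — every cycle loses value.

0.8847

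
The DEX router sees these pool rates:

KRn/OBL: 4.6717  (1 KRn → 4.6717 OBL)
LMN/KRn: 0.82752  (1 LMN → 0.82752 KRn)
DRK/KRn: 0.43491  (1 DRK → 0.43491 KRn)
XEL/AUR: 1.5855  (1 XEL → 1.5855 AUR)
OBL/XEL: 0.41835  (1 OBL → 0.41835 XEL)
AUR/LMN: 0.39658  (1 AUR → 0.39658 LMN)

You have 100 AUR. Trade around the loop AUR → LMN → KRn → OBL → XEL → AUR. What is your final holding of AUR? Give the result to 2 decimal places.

101.69

100 AUR × 0.39658 = 39.658 LMN
39.658 LMN × 0.82752 = 32.81778816 KRn
32.81778816 KRn × 4.6717 = 153.314860947072 OBL
153.314860947072 OBL × 0.41835 = 64.1392720772075712 XEL
64.1392720772075712 XEL × 1.5855 = 101.6928158784126041376 AUR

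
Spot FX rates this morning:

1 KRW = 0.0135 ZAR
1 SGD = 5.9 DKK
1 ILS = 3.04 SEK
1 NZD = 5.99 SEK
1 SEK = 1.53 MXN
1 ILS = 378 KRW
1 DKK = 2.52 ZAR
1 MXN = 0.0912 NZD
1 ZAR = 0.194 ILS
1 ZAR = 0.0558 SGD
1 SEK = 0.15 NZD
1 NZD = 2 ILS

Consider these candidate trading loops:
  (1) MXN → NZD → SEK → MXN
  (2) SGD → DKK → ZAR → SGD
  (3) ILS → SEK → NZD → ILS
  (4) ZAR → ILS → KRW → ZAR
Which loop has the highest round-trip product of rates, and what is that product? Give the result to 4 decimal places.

(1) 0.0912 × 5.99 × 1.53 = 0.83582
(2) 5.9 × 2.52 × 0.0558 = 0.82963
(3) 3.04 × 0.15 × 2 = 0.91200
(4) 0.194 × 378 × 0.0135 = 0.98998
Highest is cycle (4) at 0.9900 (≤1, no arbitrage).

0.9900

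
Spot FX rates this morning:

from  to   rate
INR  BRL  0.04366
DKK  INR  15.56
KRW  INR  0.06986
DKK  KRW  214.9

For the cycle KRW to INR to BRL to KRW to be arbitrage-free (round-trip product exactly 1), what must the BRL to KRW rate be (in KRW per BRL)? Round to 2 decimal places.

Known legs of the cycle: 0.06986 × 0.04366 = 0.0030500876
For no arbitrage the full-cycle product must be 1, so the missing rate is 1 / 0.0030500876 ≈ 327.8594.

327.86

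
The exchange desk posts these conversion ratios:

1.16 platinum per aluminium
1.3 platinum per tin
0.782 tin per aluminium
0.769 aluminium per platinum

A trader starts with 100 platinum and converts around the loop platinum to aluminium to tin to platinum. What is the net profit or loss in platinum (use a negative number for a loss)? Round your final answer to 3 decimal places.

-21.823

100 platinum × 0.769 = 76.9 aluminium
76.9 aluminium × 0.782 = 60.1358 tin
60.1358 tin × 1.3 = 78.17654 platinum
Net change: 78.17654 − 100 = -21.82346 platinum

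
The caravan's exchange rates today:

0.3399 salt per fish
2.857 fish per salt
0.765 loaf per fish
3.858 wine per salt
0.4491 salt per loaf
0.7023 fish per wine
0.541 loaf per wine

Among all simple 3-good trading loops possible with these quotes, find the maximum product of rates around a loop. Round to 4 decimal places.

0.9816

fish→loaf→salt→fish: 0.765 × 0.4491 × 2.857 = 0.98156
wine→loaf→salt→wine: 0.541 × 0.4491 × 3.858 = 0.93735
fish→salt→wine→fish: 0.3399 × 3.858 × 0.7023 = 0.92095
Maximum is fish→loaf→salt→fish at 0.9816; no arbitrage — every cycle loses value.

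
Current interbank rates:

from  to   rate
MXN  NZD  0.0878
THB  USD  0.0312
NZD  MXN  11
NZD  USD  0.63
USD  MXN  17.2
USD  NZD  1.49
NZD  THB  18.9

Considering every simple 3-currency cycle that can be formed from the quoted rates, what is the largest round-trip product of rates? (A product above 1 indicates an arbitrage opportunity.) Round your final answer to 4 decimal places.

0.9514

MXN→NZD→USD→MXN: 0.0878 × 0.63 × 17.2 = 0.95140
THB→USD→NZD→THB: 0.0312 × 1.49 × 18.9 = 0.87862
Maximum is MXN→NZD→USD→MXN at 0.9514; no arbitrage — every cycle loses value.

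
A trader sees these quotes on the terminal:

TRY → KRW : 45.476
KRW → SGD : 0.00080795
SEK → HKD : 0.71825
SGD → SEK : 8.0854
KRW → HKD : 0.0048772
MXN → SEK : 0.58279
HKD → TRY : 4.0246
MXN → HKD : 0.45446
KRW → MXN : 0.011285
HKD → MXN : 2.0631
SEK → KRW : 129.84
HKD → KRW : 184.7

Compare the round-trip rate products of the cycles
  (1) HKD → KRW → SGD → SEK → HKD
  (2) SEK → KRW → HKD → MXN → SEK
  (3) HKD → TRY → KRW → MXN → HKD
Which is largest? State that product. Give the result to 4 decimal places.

(1) 184.7 × 0.00080795 × 8.0854 × 0.71825 = 0.86662
(2) 129.84 × 0.0048772 × 2.0631 × 0.58279 = 0.76140
(3) 4.0246 × 45.476 × 0.011285 × 0.45446 = 0.93865
Highest is cycle (3) at 0.9386 (≤1, no arbitrage).

0.9386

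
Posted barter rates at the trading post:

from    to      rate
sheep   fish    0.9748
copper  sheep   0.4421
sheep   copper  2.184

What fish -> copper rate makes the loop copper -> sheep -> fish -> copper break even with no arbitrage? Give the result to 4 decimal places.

2.3204

Known legs of the cycle: 0.4421 × 0.9748 = 0.43095908
For no arbitrage the full-cycle product must be 1, so the missing rate is 1 / 0.43095908 ≈ 2.320406.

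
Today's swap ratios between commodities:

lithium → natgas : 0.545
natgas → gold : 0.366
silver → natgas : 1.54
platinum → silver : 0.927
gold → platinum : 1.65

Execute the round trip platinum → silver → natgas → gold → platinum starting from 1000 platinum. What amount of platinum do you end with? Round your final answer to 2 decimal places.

1000 platinum × 0.927 = 927 silver
927 silver × 1.54 = 1427.58 natgas
1427.58 natgas × 0.366 = 522.49428 gold
522.49428 gold × 1.65 = 862.115562 platinum

862.12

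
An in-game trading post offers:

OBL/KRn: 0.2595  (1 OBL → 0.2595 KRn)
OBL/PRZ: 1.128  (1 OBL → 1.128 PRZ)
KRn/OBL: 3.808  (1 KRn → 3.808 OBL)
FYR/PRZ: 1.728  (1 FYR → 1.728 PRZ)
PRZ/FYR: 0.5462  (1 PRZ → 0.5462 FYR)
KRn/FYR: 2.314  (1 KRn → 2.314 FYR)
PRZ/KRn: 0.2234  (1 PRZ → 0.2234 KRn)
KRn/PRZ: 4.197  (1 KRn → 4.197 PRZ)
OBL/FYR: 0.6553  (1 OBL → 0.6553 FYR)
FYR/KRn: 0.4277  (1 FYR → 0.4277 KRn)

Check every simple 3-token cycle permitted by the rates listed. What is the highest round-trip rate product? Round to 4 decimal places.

KRn→OBL→FYR→KRn: 3.808 × 0.6553 × 0.4277 = 1.06728
KRn→PRZ→FYR→KRn: 4.197 × 0.5462 × 0.4277 = 0.98046
KRn→OBL→PRZ→KRn: 3.808 × 1.128 × 0.2234 = 0.95960
KRn→FYR→PRZ→KRn: 2.314 × 1.728 × 0.2234 = 0.89329
Maximum is KRn→OBL→FYR→KRn at 1.0673; arbitrage exists.

1.0673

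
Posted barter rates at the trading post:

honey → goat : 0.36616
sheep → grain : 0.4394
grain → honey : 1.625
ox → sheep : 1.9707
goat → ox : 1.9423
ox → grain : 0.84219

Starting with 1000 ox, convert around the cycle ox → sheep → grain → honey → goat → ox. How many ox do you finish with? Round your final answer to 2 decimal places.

1000 ox × 1.9707 = 1970.7 sheep
1970.7 sheep × 0.4394 = 865.92558 grain
865.92558 grain × 1.625 = 1407.1290675 honey
1407.1290675 honey × 0.36616 = 515.2343793558 goat
515.2343793558 goat × 1.9423 = 1000.73973502277034 ox

1000.74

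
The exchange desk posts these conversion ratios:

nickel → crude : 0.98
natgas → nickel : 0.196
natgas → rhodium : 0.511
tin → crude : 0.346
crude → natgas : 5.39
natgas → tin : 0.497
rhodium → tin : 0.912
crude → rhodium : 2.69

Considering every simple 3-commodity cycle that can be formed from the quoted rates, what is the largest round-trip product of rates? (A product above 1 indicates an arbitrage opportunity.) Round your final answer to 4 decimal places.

1.0353

crude→natgas→nickel→crude: 5.39 × 0.196 × 0.98 = 1.03531
crude→natgas→tin→crude: 5.39 × 0.497 × 0.346 = 0.92688
crude→rhodium→tin→crude: 2.69 × 0.912 × 0.346 = 0.84883
Maximum is crude→natgas→nickel→crude at 1.0353; arbitrage exists.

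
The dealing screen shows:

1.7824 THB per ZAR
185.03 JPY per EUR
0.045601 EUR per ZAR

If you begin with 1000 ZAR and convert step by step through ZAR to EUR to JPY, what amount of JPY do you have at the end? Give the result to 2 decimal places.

1000 ZAR × 0.045601 = 45.601 EUR
45.601 EUR × 185.03 = 8437.55303 JPY

8437.55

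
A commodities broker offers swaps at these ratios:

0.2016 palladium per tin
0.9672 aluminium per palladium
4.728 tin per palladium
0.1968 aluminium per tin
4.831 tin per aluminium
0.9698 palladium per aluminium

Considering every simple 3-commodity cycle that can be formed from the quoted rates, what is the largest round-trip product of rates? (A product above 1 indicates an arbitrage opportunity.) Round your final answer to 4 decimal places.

0.9420

tin→palladium→aluminium→tin: 0.2016 × 0.9672 × 4.831 = 0.94198
tin→aluminium→palladium→tin: 0.1968 × 0.9698 × 4.728 = 0.90237
Maximum is tin→palladium→aluminium→tin at 0.9420; no arbitrage — every cycle loses value.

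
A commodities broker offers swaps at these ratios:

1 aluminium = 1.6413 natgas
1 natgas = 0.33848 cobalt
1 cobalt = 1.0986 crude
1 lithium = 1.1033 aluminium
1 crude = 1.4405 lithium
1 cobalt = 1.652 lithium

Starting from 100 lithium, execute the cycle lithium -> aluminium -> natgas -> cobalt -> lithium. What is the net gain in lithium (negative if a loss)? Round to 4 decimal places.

100 lithium × 1.1033 = 110.33 aluminium
110.33 aluminium × 1.6413 = 181.084629 natgas
181.084629 natgas × 0.33848 = 61.29352522392 cobalt
61.29352522392 cobalt × 1.652 = 101.25690366991584 lithium
Net change: 101.25690366991584 − 100 = 1.25690366991584 lithium

1.2569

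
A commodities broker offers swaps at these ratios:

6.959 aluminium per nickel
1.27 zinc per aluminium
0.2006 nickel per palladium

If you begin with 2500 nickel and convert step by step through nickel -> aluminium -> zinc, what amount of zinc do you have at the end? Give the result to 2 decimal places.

2500 nickel × 6.959 = 17397.5 aluminium
17397.5 aluminium × 1.27 = 22094.825 zinc

22094.83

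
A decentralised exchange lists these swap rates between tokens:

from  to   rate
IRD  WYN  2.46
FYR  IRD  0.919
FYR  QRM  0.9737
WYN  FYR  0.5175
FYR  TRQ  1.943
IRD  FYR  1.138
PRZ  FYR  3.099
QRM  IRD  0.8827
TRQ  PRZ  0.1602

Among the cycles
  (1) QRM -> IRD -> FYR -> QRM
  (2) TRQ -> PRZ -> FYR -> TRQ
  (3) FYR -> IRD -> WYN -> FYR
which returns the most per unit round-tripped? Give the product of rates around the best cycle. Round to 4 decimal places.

1.1699

(1) 0.8827 × 1.138 × 0.9737 = 0.97809
(2) 0.1602 × 3.099 × 1.943 = 0.96462
(3) 0.919 × 2.46 × 0.5175 = 1.16993
Highest is cycle (3) at 1.1699 (>1, arbitrage).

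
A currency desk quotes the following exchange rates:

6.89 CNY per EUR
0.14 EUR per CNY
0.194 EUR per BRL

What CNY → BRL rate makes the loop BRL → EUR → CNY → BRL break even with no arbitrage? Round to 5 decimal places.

0.74813

Known legs of the cycle: 0.194 × 6.89 = 1.33666
For no arbitrage the full-cycle product must be 1, so the missing rate is 1 / 1.33666 ≈ 0.7481334.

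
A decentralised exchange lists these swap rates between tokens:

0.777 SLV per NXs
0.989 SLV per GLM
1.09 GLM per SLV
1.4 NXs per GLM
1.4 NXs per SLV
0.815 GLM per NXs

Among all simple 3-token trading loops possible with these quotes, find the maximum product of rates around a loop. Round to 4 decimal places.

1.1857

NXs→SLV→GLM→NXs: 0.777 × 1.09 × 1.4 = 1.18570
NXs→GLM→SLV→NXs: 0.815 × 0.989 × 1.4 = 1.12845
Maximum is NXs→SLV→GLM→NXs at 1.1857; arbitrage exists.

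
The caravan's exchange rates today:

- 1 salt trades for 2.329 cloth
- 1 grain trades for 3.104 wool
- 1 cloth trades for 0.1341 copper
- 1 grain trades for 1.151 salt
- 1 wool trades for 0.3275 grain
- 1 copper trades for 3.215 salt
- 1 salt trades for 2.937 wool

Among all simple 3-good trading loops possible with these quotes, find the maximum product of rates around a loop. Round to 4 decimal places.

1.1071

wool→grain→salt→wool: 0.3275 × 1.151 × 2.937 = 1.10711
copper→salt→cloth→copper: 3.215 × 2.329 × 0.1341 = 1.00411
Maximum is wool→grain→salt→wool at 1.1071; arbitrage exists.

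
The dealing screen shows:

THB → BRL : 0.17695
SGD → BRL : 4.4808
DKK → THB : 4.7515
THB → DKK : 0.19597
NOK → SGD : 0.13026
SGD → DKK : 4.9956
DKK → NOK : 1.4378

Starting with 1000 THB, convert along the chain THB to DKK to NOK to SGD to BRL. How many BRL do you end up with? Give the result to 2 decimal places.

1000 THB × 0.19597 = 195.97 DKK
195.97 DKK × 1.4378 = 281.765666 NOK
281.765666 NOK × 0.13026 = 36.70279565316 SGD
36.70279565316 SGD × 4.4808 = 164.457886762679328 BRL

164.46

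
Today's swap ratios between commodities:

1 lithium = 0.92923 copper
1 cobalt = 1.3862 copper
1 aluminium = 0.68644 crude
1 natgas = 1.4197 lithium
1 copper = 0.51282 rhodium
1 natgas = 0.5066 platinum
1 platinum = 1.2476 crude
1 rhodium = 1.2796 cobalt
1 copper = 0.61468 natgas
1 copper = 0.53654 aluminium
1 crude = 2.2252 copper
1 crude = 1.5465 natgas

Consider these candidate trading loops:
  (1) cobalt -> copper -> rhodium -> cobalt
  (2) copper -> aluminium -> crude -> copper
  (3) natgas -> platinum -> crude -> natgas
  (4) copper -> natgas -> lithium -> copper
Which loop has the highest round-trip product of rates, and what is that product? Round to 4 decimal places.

(1) 1.3862 × 0.51282 × 1.2796 = 0.90963
(2) 0.53654 × 0.68644 × 2.2252 = 0.81955
(3) 0.5066 × 1.2476 × 1.5465 = 0.97744
(4) 0.61468 × 1.4197 × 0.92923 = 0.81090
Highest is cycle (3) at 0.9774 (≤1, no arbitrage).

0.9774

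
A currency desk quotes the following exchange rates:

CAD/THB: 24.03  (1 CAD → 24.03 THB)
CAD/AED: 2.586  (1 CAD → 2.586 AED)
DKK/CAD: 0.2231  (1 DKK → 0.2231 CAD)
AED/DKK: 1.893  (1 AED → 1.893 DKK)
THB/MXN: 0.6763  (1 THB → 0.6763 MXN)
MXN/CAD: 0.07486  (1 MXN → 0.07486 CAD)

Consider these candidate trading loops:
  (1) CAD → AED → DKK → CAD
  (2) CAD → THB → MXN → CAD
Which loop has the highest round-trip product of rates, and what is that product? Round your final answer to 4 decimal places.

1.2166

(1) 2.586 × 1.893 × 0.2231 = 1.09214
(2) 24.03 × 0.6763 × 0.07486 = 1.21659
Highest is cycle (2) at 1.2166 (>1, arbitrage).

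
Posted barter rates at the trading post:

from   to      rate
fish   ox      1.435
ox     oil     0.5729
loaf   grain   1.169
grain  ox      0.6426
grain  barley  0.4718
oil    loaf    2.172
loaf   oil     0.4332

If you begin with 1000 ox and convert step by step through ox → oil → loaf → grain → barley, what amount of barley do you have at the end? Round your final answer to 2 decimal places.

686.30

1000 ox × 0.5729 = 572.9 oil
572.9 oil × 2.172 = 1244.3388 loaf
1244.3388 loaf × 1.169 = 1454.6320572 grain
1454.6320572 grain × 0.4718 = 686.29540458696 barley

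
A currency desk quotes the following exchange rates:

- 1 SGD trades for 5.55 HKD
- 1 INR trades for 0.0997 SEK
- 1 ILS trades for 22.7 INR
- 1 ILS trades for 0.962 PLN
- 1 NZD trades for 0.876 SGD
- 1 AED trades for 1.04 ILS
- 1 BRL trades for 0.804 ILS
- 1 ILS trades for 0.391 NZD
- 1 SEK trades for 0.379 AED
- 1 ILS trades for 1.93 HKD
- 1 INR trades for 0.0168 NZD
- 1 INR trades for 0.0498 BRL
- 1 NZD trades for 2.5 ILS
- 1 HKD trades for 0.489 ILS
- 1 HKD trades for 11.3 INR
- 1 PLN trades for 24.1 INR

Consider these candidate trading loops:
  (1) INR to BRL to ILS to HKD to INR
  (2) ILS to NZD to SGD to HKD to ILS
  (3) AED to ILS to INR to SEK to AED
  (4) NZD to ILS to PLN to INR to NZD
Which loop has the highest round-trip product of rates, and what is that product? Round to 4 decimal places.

0.9737

(1) 0.0498 × 0.804 × 1.93 × 11.3 = 0.87321
(2) 0.391 × 0.876 × 5.55 × 0.489 = 0.92957
(3) 1.04 × 22.7 × 0.0997 × 0.379 = 0.89206
(4) 2.5 × 0.962 × 24.1 × 0.0168 = 0.97374
Highest is cycle (4) at 0.9737 (≤1, no arbitrage).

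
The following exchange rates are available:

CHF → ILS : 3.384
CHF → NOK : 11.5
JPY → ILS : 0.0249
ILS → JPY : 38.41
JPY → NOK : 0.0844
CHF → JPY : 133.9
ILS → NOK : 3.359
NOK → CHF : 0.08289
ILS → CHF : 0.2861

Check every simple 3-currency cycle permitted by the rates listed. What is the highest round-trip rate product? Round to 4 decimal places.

ILS→CHF→JPY→ILS: 0.2861 × 133.9 × 0.0249 = 0.95389
ILS→NOK→CHF→ILS: 3.359 × 0.08289 × 3.384 = 0.94220
JPY→NOK→CHF→JPY: 0.0844 × 0.08289 × 133.9 = 0.93675
Maximum is ILS→CHF→JPY→ILS at 0.9539; no arbitrage — every cycle loses value.

0.9539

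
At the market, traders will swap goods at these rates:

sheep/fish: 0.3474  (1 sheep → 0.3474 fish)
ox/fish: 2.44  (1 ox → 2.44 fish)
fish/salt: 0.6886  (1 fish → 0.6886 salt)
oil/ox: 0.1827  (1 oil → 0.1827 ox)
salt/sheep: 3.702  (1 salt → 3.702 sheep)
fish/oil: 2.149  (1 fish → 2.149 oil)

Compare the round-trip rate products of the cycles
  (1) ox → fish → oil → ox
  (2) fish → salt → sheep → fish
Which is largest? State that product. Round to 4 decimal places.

(1) 2.44 × 2.149 × 0.1827 = 0.95800
(2) 0.6886 × 3.702 × 0.3474 = 0.88559
Highest is cycle (1) at 0.9580 (≤1, no arbitrage).

0.9580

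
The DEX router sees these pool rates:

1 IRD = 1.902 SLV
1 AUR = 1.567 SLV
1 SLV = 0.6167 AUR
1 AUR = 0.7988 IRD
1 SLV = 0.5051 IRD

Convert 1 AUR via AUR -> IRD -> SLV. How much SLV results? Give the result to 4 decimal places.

1.5193

1 AUR × 0.7988 = 0.7988 IRD
0.7988 IRD × 1.902 = 1.5193176 SLV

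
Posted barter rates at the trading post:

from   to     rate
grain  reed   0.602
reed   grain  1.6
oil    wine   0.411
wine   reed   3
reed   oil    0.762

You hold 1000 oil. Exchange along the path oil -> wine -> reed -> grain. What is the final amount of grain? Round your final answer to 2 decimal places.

1000 oil × 0.411 = 411 wine
411 wine × 3 = 1233 reed
1233 reed × 1.6 = 1972.8 grain

1972.80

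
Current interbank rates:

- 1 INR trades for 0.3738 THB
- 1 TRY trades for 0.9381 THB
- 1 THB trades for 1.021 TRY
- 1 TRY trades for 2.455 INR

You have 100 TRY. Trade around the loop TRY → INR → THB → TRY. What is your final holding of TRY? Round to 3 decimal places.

93.695

100 TRY × 2.455 = 245.5 INR
245.5 INR × 0.3738 = 91.7679 THB
91.7679 THB × 1.021 = 93.6950259 TRY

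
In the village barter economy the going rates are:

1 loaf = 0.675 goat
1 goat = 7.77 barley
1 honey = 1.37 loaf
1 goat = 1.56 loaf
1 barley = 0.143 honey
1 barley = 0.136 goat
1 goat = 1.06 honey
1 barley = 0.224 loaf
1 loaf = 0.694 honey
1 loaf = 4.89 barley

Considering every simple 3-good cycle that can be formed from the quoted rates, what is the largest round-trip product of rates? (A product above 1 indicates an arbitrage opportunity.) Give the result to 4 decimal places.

1.1748

barley→loaf→goat→barley: 0.224 × 0.675 × 7.77 = 1.17482
barley→goat→loaf→barley: 0.136 × 1.56 × 4.89 = 1.03746
honey→loaf→goat→honey: 1.37 × 0.675 × 1.06 = 0.98024
honey→loaf→barley→honey: 1.37 × 4.89 × 0.143 = 0.95800
Maximum is barley→loaf→goat→barley at 1.1748; arbitrage exists.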